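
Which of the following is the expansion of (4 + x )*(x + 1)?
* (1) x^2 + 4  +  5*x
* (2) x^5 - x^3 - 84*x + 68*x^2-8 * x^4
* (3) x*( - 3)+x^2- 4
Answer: 1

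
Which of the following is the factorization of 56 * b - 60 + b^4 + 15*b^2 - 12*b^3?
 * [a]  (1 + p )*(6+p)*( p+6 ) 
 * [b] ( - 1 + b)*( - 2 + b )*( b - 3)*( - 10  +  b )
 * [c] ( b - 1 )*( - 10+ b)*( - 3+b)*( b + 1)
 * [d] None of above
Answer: d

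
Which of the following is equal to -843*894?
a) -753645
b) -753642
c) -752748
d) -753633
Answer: b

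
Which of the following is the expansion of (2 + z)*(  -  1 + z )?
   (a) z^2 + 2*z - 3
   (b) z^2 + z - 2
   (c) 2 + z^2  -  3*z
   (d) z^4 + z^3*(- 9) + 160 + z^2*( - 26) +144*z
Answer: b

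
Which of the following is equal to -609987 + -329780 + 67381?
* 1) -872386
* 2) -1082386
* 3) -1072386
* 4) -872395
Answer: 1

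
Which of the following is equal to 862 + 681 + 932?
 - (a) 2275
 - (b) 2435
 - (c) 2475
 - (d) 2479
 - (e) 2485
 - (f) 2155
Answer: c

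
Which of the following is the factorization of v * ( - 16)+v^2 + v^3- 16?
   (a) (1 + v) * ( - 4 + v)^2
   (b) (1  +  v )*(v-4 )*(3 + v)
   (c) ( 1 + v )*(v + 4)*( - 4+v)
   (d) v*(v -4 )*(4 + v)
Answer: c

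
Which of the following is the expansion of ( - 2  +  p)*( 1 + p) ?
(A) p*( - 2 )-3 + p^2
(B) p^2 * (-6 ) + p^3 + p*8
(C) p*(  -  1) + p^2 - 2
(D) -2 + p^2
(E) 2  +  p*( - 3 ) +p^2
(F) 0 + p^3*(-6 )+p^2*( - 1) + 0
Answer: C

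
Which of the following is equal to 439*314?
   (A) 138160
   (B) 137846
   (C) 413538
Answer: B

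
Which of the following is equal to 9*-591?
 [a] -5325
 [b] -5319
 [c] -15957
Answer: b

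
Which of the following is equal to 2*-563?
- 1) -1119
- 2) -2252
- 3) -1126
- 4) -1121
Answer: 3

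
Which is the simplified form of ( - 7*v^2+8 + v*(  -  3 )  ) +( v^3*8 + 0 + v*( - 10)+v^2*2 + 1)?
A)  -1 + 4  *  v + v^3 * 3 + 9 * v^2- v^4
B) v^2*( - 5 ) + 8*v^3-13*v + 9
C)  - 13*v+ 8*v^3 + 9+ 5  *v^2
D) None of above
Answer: B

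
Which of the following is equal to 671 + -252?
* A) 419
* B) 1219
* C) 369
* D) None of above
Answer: A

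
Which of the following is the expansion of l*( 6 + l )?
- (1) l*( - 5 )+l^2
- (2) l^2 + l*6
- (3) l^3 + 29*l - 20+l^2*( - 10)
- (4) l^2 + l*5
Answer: 2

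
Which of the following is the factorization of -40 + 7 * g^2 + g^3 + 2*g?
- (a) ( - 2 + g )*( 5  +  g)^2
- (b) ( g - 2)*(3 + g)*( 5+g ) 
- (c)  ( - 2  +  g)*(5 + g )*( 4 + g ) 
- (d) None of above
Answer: c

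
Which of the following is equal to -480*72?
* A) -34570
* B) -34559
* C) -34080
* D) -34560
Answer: D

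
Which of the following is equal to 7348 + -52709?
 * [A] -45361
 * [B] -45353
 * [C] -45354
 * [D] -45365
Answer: A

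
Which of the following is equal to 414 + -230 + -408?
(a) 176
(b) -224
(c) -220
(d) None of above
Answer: b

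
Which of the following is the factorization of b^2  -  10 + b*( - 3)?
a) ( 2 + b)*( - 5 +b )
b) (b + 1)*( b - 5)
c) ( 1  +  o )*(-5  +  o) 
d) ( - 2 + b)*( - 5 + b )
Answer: a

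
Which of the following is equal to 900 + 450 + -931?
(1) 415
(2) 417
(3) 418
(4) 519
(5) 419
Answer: 5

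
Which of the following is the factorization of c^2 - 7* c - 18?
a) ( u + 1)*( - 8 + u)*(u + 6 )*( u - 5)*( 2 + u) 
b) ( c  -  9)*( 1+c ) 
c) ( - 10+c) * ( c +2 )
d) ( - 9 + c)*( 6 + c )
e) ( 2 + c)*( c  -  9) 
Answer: e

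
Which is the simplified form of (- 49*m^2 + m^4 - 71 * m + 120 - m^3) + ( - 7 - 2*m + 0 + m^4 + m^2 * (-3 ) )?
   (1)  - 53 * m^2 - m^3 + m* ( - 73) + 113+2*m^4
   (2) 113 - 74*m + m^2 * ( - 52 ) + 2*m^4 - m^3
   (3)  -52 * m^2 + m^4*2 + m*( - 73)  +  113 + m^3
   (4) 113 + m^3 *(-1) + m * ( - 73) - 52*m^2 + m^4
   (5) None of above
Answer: 5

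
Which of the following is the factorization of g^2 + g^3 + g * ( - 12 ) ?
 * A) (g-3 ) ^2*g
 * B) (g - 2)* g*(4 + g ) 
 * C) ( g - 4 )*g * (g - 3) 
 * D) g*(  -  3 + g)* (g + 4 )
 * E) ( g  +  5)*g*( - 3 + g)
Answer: D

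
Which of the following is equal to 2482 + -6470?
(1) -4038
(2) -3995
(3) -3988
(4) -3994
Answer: 3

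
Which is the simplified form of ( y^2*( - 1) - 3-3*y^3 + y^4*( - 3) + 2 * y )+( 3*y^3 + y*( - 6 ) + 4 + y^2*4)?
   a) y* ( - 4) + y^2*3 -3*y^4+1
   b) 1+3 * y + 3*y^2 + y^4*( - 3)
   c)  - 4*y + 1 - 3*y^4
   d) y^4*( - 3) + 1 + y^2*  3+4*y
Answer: a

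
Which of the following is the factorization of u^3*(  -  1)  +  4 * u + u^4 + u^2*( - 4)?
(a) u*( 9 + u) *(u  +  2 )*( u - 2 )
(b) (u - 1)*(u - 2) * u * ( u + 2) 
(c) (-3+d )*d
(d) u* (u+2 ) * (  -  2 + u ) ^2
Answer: b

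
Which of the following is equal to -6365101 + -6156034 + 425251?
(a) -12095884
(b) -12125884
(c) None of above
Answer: a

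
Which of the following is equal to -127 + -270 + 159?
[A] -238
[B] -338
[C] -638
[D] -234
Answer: A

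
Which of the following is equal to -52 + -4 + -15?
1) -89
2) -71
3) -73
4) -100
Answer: 2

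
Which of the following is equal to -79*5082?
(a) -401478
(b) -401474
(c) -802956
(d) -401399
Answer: a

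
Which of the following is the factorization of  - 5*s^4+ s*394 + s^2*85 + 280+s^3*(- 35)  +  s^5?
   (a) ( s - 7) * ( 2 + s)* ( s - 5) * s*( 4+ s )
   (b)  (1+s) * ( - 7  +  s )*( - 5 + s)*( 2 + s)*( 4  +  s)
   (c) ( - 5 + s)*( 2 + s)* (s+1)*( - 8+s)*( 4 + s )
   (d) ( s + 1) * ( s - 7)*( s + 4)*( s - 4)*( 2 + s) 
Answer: b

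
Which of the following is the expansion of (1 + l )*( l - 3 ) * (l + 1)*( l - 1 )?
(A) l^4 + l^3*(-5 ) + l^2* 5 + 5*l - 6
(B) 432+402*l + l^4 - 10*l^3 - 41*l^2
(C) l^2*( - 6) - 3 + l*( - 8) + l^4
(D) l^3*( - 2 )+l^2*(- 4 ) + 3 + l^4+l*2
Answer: D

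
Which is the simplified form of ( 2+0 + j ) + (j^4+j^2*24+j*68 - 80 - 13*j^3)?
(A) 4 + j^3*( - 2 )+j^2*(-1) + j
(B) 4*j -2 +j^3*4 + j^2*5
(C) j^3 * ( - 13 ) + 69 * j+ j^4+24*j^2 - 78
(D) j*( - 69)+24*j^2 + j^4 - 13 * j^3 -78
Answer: C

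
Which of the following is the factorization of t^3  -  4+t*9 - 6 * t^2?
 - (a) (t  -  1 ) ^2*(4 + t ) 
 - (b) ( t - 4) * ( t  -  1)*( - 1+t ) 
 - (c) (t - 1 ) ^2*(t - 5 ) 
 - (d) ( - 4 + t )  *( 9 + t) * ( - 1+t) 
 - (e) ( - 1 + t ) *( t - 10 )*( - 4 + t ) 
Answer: b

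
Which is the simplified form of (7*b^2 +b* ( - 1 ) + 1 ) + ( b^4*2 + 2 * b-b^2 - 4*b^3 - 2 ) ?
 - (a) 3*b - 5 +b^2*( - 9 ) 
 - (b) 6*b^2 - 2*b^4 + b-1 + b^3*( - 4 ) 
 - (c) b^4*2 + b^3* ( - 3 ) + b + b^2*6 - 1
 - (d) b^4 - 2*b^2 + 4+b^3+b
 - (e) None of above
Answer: e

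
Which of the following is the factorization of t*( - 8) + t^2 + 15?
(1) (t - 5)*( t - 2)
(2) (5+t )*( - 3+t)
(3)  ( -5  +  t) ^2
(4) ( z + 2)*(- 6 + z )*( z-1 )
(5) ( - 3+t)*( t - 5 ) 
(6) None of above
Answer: 5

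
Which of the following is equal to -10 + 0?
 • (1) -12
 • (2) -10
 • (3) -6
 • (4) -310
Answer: 2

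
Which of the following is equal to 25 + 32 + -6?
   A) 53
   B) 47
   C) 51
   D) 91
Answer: C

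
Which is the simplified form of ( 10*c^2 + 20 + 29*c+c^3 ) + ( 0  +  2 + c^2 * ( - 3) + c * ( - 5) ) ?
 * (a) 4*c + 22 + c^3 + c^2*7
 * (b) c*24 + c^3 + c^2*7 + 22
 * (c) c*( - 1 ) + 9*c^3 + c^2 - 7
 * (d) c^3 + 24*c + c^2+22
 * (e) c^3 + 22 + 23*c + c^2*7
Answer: b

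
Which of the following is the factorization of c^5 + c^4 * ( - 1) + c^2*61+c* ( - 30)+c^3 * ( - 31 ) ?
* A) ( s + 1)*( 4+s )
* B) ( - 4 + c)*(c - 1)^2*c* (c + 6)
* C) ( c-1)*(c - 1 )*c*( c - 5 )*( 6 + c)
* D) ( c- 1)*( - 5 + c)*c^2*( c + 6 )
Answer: C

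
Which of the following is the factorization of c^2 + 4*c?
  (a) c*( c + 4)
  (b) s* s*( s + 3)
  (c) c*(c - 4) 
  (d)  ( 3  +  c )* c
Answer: a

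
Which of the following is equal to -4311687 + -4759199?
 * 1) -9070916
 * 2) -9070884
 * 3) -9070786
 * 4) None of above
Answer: 4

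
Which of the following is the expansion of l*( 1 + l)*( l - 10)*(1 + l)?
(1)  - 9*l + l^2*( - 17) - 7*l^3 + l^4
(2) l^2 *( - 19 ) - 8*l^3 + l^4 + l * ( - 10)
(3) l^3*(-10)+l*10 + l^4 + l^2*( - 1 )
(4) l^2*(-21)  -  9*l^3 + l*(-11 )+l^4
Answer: 2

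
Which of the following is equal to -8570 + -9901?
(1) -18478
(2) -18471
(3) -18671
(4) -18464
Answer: 2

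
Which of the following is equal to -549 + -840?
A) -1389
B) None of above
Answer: A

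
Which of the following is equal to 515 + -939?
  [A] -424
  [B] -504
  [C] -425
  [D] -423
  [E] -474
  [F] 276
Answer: A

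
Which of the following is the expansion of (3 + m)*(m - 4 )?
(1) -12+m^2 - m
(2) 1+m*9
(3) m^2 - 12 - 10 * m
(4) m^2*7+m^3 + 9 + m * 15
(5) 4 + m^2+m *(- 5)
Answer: 1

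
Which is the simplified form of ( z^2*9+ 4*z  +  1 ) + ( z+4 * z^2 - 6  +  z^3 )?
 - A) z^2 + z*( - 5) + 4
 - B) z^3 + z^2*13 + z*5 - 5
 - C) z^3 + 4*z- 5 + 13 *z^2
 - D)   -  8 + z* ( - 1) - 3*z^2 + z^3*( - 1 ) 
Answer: B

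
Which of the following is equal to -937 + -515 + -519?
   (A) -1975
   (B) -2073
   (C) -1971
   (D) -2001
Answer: C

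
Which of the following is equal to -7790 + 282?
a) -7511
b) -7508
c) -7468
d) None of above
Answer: b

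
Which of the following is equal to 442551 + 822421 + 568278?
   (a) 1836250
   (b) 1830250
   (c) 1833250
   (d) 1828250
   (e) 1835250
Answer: c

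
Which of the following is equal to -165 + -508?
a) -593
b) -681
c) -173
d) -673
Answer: d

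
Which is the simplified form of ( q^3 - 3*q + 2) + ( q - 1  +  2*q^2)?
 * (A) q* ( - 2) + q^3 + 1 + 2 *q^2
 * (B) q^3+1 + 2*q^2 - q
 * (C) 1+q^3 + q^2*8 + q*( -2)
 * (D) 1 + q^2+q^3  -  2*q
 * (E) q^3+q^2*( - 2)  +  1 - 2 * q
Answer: A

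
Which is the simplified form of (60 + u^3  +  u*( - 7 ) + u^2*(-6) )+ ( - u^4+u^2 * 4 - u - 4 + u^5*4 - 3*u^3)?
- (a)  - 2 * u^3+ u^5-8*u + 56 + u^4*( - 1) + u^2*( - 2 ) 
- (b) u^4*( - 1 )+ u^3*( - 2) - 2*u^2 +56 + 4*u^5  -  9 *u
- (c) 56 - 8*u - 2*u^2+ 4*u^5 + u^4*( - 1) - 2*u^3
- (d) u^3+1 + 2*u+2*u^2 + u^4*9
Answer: c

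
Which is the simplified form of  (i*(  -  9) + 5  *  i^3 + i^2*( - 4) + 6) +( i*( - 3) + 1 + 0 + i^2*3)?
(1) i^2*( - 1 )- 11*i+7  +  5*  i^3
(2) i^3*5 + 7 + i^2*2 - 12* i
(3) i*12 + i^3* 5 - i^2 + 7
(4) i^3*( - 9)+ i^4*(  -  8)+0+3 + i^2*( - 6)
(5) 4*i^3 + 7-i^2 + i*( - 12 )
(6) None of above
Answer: 6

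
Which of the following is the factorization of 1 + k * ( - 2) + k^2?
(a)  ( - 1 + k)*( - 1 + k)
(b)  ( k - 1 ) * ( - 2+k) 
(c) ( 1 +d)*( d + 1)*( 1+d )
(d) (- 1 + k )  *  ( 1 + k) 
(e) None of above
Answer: a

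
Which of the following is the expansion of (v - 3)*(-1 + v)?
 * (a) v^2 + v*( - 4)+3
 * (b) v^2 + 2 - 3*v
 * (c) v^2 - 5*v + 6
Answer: a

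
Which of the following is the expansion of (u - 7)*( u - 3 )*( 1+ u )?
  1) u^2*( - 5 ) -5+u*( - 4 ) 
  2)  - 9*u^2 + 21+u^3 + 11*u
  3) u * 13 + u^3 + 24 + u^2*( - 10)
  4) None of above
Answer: 2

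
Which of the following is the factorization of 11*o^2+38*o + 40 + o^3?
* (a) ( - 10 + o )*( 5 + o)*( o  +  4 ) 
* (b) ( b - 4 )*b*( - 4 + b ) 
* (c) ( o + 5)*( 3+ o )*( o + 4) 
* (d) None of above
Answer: d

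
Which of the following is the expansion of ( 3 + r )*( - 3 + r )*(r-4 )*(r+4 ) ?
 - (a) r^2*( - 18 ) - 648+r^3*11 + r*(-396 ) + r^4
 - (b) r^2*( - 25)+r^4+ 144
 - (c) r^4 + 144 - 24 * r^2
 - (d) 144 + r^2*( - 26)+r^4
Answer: b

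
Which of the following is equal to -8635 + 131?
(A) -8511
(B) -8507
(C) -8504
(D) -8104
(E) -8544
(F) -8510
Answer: C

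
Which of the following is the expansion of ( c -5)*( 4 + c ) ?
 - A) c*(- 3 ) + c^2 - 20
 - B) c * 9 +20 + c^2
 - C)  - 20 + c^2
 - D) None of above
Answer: D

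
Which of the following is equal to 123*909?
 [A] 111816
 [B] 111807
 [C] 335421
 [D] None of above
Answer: B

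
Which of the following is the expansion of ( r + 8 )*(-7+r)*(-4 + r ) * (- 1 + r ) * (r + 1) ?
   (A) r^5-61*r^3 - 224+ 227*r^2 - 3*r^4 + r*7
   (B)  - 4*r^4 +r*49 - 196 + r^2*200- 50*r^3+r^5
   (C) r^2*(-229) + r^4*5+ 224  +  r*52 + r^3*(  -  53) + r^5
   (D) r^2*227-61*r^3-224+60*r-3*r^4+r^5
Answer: D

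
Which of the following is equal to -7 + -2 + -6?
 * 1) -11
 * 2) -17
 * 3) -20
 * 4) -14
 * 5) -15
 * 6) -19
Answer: 5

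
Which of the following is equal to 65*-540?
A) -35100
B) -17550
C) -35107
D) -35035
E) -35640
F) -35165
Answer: A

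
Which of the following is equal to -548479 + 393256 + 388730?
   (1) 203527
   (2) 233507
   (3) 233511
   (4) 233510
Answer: 2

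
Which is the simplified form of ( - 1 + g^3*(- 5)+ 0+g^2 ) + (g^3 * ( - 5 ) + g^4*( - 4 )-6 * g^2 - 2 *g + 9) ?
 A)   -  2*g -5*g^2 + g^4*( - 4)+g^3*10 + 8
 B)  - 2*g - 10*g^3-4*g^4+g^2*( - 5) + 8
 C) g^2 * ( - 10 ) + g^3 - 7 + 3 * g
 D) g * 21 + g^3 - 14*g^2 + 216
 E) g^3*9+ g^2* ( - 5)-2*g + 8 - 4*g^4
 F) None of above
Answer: B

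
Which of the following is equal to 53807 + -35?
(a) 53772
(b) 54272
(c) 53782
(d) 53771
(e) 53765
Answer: a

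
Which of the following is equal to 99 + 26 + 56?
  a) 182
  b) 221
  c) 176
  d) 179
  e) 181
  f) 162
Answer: e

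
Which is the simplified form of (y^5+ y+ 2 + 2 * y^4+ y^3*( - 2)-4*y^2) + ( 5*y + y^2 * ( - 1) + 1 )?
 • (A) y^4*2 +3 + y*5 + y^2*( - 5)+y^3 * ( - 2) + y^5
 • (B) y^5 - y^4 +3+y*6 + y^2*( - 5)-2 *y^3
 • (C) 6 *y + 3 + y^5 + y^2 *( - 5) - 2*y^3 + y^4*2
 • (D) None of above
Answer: C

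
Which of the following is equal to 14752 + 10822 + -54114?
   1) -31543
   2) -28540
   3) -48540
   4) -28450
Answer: 2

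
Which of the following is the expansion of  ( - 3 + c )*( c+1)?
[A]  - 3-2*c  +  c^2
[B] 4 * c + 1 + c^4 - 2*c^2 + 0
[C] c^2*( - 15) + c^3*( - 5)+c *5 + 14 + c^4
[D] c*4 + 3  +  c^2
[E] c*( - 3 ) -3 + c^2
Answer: A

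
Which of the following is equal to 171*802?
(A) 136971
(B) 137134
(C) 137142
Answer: C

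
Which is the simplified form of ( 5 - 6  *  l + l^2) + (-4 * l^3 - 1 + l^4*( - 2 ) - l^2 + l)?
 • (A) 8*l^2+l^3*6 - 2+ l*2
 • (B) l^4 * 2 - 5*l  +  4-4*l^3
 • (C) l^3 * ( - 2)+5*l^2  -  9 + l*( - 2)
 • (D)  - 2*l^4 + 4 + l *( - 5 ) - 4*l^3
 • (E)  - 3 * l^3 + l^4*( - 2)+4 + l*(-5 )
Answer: D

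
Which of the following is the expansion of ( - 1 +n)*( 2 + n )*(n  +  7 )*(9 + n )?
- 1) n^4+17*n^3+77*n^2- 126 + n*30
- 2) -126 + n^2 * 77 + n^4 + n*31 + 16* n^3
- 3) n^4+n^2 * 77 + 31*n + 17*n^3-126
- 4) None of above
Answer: 3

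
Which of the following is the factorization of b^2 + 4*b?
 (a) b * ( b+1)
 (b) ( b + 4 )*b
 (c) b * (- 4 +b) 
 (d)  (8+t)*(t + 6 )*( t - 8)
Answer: b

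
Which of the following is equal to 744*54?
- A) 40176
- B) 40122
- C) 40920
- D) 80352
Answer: A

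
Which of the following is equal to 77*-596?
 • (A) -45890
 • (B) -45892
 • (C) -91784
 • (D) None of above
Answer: B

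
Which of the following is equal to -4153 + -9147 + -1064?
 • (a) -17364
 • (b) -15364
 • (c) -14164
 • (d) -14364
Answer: d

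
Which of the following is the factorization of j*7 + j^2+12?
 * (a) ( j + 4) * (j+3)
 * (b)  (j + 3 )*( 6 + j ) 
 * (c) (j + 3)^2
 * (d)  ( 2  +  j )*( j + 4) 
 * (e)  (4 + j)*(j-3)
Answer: a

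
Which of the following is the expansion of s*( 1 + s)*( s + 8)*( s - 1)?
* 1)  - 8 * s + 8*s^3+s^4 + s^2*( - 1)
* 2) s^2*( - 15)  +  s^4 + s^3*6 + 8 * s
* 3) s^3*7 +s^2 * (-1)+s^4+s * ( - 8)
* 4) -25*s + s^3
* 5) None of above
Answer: 1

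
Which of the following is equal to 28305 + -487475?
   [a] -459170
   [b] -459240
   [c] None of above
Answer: a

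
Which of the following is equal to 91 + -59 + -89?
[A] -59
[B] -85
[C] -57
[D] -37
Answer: C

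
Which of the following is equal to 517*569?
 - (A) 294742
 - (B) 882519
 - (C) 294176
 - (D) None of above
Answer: D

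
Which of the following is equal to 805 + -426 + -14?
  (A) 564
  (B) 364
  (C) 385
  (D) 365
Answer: D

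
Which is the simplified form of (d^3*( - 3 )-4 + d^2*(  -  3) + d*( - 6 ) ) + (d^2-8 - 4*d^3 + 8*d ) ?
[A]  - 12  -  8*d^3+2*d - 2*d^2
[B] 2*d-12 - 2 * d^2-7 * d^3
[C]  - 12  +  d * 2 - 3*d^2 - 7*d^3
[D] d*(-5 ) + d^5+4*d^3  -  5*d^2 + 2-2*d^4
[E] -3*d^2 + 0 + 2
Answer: B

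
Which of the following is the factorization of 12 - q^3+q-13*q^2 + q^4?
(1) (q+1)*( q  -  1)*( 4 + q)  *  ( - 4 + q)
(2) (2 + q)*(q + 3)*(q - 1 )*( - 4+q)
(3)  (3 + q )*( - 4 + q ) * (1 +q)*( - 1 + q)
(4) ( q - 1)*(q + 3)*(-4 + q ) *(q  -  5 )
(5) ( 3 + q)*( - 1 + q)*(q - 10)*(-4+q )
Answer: 3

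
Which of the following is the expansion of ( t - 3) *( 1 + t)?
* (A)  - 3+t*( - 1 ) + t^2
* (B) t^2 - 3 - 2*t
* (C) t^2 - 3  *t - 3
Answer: B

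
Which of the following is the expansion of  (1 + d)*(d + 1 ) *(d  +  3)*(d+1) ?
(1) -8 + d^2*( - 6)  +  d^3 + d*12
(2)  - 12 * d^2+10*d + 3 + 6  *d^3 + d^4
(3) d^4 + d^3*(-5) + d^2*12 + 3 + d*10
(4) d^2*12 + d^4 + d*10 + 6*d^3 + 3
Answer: 4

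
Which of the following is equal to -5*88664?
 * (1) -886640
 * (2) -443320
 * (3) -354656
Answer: 2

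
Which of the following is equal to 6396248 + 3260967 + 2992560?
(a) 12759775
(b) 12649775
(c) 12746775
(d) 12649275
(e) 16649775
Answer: b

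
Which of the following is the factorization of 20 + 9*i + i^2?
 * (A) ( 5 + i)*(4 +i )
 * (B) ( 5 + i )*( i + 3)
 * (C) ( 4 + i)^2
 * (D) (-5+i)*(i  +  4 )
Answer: A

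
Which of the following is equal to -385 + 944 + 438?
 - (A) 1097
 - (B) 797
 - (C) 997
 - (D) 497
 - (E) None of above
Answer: C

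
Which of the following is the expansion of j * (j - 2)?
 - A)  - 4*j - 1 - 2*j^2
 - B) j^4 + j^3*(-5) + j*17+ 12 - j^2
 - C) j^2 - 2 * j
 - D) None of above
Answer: C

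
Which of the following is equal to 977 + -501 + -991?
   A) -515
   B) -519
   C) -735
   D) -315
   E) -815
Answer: A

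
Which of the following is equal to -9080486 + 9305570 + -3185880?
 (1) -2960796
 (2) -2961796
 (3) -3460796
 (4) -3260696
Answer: 1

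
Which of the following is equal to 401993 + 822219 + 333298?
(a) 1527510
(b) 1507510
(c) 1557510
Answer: c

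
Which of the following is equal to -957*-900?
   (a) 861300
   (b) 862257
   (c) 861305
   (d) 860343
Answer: a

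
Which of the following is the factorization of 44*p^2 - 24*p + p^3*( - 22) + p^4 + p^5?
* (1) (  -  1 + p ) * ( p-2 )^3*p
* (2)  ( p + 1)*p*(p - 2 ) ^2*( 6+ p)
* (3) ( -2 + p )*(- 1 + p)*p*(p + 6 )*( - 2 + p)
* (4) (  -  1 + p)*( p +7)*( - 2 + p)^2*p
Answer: 3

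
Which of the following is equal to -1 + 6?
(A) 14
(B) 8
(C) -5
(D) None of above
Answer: D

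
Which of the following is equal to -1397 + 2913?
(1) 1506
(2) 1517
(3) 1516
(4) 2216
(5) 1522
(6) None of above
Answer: 3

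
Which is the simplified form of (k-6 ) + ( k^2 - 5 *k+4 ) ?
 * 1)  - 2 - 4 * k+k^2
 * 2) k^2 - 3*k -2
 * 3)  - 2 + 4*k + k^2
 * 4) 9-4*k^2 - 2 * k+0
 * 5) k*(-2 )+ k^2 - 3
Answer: 1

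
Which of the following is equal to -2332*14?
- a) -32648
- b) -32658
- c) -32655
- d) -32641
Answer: a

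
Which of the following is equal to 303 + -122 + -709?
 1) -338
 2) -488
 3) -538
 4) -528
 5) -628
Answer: 4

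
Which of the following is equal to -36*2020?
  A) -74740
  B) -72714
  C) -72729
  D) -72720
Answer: D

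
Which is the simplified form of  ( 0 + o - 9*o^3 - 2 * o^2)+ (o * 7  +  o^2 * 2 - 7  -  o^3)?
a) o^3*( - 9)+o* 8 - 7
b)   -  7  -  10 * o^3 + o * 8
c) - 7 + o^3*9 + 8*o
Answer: b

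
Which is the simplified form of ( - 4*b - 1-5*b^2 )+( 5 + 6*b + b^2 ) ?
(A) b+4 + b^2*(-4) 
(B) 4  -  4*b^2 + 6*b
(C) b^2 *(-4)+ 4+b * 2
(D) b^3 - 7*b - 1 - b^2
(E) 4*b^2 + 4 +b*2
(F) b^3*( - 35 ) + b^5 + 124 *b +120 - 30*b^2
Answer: C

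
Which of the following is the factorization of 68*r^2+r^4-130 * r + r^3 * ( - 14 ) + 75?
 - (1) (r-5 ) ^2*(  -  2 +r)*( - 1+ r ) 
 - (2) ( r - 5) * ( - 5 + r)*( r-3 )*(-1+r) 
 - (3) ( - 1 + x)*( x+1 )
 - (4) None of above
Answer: 2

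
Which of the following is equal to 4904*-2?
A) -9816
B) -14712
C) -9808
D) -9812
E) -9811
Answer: C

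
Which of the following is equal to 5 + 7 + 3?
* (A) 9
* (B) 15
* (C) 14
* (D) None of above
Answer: B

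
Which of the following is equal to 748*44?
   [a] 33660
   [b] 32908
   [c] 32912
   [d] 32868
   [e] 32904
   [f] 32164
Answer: c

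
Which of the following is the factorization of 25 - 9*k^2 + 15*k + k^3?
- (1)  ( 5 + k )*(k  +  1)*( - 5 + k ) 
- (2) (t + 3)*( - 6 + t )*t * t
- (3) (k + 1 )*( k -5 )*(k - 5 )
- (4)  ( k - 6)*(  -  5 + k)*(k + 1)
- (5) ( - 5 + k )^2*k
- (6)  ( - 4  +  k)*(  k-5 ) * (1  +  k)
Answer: 3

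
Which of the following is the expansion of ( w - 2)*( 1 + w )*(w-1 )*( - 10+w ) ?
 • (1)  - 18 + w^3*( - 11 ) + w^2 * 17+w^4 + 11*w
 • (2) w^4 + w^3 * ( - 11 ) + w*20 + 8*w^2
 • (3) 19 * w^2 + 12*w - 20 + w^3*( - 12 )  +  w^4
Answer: 3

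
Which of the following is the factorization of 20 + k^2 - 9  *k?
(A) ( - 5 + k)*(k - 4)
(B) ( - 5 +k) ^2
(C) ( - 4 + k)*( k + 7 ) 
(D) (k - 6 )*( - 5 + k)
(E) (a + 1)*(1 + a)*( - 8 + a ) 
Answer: A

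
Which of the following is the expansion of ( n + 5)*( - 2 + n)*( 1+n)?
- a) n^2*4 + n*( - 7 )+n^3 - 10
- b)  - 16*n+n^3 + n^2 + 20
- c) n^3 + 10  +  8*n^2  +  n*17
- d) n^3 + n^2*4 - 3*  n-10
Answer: a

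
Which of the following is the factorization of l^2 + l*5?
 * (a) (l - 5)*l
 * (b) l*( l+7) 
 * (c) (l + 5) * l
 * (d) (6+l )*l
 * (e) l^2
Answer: c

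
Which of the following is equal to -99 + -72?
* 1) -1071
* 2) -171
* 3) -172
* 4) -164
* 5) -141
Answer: 2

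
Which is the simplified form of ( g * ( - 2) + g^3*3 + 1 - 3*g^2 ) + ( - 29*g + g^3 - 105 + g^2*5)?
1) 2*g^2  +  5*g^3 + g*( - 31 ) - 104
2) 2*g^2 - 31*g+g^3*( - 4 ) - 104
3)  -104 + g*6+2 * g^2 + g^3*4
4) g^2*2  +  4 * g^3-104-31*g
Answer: 4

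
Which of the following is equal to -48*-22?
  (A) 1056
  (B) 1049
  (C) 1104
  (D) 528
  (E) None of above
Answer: A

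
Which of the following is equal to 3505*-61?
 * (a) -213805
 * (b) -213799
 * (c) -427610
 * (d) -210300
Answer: a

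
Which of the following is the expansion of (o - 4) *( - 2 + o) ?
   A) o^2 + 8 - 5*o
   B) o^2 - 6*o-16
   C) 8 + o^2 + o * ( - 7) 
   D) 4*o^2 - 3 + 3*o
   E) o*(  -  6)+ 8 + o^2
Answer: E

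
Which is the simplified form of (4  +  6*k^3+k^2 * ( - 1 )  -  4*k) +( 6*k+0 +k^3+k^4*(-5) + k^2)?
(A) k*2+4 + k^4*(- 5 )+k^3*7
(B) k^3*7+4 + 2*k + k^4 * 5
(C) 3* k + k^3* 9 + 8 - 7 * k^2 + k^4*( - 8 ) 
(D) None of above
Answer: A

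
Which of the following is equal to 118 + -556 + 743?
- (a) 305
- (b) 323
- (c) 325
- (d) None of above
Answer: a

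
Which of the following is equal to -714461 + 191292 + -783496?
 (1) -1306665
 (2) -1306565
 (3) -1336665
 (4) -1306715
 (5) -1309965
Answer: 1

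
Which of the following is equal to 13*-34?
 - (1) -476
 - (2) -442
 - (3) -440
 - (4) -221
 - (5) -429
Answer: 2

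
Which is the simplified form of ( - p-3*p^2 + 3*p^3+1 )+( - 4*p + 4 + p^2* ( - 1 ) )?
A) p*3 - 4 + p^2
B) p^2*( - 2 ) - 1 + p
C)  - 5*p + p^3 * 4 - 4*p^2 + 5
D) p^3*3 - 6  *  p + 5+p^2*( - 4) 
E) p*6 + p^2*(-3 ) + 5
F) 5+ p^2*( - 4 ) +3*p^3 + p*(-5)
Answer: F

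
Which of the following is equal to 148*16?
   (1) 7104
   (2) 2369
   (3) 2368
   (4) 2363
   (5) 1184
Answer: 3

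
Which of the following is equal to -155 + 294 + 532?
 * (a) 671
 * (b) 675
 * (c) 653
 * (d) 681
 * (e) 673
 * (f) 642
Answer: a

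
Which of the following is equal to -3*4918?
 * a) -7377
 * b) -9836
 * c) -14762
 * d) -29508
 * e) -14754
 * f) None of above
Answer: e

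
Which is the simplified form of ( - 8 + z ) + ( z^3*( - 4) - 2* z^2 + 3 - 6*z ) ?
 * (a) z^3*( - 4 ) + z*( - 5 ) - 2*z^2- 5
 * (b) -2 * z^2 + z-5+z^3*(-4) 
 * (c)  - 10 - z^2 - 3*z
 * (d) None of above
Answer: a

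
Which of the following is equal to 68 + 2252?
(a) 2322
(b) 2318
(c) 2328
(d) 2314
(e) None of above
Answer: e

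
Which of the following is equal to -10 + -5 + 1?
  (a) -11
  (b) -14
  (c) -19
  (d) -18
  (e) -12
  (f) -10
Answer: b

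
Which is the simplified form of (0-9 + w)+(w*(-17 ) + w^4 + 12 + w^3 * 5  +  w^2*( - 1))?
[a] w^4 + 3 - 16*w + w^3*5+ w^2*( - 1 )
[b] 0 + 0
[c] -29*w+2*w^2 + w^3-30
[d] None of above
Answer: a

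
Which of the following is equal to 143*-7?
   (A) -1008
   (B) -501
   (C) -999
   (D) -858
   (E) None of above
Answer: E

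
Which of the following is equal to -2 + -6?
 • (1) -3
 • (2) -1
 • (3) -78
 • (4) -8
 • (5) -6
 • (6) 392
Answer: 4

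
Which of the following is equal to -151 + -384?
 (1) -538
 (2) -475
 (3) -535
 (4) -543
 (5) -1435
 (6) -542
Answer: 3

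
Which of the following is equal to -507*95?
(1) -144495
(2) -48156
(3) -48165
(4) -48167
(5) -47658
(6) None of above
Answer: 3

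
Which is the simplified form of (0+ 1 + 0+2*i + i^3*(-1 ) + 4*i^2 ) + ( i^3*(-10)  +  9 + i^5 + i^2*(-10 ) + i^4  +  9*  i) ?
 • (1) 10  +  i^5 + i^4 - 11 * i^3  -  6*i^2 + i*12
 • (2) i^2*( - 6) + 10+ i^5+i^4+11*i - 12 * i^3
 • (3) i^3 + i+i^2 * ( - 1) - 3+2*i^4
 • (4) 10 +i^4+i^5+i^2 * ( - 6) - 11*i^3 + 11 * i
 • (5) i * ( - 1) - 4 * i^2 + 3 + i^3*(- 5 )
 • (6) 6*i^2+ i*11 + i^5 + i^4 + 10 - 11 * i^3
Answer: 4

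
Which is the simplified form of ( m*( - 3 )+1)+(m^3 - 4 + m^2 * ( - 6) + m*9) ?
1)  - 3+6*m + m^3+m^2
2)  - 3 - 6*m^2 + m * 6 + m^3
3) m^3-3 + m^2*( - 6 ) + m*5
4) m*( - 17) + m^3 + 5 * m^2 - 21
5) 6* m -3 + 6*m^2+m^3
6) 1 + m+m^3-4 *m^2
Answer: 2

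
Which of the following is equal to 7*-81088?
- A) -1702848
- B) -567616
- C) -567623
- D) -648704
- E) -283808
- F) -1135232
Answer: B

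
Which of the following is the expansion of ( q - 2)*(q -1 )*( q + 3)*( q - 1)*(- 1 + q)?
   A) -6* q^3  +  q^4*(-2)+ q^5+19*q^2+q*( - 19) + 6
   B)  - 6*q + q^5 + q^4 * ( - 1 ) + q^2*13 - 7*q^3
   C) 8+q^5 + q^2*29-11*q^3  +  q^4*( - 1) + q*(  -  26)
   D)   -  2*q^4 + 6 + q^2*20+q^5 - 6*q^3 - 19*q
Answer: D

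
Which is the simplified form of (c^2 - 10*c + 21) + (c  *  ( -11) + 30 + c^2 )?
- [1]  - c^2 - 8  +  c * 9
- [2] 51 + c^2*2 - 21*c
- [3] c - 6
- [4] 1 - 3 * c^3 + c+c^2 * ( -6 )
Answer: 2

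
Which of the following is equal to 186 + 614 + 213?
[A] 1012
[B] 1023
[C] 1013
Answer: C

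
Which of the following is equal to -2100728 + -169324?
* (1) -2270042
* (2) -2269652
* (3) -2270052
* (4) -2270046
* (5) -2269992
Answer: 3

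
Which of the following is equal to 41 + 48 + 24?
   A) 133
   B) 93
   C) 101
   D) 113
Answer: D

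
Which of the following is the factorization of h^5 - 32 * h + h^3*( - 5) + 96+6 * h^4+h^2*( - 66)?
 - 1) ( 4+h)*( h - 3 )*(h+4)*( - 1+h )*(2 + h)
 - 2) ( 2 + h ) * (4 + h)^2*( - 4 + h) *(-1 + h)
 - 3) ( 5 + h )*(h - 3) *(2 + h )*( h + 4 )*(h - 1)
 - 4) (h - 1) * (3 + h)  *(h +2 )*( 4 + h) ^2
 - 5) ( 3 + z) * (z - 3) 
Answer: 1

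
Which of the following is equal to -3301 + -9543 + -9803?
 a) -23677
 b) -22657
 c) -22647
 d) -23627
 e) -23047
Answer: c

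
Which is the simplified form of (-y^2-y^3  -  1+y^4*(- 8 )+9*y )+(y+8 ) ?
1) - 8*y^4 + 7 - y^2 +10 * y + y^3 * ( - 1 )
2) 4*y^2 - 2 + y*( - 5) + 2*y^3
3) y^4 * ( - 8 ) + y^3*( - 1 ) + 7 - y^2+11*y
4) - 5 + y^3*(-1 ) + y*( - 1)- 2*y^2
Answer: 1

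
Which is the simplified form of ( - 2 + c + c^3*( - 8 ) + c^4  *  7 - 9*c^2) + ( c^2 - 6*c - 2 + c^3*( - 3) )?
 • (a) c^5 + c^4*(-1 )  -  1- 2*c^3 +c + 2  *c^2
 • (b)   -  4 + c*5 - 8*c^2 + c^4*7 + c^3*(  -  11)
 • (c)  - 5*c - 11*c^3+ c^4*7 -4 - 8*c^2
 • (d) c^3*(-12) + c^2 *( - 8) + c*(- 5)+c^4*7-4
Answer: c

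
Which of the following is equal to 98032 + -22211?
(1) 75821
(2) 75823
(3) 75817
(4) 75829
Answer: 1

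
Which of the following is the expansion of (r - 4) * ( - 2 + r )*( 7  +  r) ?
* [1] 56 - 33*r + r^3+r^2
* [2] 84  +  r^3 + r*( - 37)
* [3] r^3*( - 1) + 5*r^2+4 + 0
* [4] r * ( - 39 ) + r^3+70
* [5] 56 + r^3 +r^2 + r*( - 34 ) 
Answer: 5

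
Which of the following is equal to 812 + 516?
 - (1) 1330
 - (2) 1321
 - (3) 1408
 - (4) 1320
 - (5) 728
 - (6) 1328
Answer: 6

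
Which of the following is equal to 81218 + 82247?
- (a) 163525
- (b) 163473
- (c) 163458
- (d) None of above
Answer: d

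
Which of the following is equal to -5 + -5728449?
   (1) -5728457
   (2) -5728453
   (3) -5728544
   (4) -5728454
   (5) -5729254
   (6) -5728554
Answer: 4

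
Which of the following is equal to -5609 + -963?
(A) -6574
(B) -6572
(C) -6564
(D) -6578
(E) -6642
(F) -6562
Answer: B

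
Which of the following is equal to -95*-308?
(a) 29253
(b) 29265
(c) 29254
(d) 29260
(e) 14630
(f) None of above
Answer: d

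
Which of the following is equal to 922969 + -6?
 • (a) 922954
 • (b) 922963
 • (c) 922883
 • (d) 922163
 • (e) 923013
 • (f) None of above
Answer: b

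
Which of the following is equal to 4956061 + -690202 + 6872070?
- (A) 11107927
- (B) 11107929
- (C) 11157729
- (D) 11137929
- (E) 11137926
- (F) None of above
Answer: D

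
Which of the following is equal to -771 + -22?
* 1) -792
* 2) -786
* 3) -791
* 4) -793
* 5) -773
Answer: 4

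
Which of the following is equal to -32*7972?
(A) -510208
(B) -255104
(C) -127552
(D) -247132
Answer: B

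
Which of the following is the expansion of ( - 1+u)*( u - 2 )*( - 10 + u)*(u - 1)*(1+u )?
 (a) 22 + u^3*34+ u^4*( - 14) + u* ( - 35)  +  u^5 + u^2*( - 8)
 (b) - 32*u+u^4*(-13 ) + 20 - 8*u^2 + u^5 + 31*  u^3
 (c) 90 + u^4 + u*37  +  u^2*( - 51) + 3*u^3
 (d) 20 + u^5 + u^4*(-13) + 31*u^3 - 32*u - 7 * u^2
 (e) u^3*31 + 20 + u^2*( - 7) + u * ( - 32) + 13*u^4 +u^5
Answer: d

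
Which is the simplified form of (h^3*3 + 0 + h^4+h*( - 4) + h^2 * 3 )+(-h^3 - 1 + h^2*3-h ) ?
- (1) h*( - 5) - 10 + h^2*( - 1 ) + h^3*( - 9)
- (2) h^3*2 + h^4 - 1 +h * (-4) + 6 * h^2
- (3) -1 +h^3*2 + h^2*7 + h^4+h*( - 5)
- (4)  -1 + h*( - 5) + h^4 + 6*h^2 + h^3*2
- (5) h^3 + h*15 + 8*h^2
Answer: 4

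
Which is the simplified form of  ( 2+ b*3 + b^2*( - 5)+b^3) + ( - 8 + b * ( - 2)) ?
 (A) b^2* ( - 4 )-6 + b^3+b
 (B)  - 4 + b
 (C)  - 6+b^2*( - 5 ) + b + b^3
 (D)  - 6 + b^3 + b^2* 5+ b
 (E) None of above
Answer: C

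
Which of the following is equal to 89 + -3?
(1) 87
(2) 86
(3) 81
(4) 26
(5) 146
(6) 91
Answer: 2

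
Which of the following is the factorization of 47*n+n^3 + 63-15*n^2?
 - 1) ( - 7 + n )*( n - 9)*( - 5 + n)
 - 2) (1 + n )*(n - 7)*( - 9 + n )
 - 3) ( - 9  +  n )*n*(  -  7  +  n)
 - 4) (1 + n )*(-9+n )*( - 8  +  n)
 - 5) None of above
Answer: 2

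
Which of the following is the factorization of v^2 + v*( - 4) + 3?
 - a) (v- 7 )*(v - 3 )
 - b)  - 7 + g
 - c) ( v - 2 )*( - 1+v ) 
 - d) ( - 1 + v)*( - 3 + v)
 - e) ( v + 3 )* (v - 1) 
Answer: d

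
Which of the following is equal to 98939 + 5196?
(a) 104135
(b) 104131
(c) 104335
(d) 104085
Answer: a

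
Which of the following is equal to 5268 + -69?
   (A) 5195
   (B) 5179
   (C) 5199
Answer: C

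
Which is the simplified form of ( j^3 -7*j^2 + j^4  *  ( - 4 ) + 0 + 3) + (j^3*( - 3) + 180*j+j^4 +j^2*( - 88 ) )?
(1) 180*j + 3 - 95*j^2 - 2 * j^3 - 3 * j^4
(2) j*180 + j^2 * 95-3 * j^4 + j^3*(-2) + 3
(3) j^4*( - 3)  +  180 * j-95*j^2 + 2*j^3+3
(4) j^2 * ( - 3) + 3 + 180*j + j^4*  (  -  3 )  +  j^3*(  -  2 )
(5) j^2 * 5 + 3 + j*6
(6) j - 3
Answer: 1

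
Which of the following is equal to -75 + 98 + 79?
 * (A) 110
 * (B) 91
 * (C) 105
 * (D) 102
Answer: D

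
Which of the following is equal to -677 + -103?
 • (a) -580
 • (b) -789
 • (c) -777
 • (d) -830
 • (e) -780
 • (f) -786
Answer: e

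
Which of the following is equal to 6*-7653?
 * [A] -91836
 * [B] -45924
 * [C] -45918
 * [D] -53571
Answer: C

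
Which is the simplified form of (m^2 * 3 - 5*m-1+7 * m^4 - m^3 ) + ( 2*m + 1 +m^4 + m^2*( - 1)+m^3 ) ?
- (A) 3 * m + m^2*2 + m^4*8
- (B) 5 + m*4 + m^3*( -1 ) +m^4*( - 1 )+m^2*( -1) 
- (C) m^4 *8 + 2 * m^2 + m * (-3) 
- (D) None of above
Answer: C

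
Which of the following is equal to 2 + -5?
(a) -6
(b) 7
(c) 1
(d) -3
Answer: d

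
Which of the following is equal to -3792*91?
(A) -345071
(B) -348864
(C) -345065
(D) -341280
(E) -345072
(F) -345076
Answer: E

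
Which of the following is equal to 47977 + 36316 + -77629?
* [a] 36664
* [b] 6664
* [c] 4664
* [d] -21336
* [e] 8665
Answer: b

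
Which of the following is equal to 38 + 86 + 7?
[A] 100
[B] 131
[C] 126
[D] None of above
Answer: B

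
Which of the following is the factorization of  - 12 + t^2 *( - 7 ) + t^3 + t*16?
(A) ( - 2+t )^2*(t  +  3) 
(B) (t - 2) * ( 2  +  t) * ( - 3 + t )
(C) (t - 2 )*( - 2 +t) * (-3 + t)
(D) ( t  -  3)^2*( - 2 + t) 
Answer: C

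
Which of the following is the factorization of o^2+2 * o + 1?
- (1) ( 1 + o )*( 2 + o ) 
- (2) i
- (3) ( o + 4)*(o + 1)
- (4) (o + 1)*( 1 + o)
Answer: 4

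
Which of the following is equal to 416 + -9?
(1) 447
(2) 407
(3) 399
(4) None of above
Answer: 2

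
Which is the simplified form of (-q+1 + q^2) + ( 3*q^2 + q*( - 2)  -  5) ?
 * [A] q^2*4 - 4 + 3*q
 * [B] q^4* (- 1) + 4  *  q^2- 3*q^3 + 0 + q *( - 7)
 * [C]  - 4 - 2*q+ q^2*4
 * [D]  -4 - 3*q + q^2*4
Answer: D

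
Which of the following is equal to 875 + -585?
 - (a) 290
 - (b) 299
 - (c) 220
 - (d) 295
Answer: a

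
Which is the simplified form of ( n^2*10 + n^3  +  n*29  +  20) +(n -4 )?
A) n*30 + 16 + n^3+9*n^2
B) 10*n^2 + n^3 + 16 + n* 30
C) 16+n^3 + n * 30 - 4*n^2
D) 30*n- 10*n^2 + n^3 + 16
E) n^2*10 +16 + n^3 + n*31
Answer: B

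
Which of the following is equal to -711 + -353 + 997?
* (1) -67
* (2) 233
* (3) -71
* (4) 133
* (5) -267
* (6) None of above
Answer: 1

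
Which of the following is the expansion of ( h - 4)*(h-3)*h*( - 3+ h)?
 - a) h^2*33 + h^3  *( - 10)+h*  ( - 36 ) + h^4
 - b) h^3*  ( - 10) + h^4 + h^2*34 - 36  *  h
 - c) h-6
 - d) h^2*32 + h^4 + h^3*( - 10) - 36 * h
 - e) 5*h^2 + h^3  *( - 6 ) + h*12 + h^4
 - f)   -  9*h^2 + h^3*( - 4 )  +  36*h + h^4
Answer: a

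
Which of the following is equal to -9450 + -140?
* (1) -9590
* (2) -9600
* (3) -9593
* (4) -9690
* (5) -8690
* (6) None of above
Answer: 1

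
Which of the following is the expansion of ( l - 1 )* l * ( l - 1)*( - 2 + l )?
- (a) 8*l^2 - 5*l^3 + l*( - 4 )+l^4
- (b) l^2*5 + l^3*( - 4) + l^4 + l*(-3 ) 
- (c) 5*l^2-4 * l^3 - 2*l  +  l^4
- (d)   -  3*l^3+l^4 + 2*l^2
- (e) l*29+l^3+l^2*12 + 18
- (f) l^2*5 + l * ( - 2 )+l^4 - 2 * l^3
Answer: c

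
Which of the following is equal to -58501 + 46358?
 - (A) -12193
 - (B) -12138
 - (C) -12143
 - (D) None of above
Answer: C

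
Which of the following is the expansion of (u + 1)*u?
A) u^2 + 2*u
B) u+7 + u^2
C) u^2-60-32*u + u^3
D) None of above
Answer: D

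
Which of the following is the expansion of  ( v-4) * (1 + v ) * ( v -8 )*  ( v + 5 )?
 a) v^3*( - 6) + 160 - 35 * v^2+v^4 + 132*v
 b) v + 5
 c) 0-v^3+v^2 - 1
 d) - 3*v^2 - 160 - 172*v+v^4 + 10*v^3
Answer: a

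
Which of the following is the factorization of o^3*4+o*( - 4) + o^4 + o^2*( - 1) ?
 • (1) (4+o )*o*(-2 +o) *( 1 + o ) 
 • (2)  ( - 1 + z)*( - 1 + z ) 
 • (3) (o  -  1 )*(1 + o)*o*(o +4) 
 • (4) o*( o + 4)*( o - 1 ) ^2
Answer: 3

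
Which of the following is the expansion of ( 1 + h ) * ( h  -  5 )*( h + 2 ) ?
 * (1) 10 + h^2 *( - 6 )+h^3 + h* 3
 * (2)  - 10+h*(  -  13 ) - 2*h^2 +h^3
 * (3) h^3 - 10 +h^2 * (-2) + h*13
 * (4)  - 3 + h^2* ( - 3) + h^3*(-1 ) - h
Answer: 2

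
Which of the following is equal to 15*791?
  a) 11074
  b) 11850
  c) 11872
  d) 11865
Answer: d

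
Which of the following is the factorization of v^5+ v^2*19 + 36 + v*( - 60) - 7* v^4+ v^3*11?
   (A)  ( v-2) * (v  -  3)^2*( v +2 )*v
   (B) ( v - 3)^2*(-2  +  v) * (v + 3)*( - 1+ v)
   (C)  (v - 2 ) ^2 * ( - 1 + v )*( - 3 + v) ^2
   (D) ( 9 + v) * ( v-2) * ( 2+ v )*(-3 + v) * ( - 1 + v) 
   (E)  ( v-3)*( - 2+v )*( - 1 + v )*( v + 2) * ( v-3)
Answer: E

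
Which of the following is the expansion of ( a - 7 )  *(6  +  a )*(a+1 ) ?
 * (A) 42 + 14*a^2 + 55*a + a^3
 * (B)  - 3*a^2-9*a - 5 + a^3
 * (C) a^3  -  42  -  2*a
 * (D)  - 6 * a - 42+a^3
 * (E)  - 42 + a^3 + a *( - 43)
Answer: E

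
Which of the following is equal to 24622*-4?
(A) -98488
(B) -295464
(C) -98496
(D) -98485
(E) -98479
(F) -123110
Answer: A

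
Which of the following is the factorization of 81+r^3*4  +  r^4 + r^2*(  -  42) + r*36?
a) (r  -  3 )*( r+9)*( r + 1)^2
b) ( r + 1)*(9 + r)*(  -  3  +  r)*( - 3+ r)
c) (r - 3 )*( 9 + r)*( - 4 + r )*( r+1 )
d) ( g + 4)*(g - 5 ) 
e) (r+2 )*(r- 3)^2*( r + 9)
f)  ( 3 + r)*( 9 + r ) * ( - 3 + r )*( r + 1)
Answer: b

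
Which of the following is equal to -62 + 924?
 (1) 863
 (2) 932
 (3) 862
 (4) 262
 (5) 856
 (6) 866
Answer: 3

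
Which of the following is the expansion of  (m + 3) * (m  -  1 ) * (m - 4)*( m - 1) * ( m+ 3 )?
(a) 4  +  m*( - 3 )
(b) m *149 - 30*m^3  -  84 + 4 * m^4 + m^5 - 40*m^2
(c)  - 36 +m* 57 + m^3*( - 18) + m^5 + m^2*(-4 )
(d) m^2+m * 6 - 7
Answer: c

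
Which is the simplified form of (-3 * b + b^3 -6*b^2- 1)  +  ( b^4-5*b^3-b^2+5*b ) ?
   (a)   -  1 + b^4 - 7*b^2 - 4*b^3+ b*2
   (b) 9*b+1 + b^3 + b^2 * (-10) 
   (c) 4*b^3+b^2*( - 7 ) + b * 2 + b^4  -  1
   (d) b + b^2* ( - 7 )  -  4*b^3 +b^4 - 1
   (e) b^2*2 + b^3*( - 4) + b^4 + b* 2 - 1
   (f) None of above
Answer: a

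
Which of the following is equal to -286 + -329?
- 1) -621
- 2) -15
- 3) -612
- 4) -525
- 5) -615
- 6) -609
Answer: 5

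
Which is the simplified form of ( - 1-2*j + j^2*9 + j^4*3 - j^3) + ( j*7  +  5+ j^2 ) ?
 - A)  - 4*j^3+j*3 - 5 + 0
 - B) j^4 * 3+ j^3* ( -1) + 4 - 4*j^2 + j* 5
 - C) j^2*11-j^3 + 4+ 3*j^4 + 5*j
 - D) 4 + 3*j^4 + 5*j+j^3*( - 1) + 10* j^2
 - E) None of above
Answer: D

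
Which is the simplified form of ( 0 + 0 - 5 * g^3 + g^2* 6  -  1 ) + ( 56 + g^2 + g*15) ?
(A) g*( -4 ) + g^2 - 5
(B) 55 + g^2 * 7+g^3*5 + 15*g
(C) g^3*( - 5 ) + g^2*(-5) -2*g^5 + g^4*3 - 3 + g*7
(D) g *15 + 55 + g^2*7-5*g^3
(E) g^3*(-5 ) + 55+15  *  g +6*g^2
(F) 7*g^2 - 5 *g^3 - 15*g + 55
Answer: D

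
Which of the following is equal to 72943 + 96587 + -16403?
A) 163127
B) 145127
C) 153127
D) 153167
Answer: C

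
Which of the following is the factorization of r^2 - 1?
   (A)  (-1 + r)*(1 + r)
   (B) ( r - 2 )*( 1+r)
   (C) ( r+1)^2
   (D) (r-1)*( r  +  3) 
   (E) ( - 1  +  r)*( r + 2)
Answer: A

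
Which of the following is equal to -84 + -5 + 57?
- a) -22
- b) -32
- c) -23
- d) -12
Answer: b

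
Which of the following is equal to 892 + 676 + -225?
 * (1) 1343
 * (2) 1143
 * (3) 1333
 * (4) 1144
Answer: 1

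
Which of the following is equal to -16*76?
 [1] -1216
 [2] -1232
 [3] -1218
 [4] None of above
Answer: 1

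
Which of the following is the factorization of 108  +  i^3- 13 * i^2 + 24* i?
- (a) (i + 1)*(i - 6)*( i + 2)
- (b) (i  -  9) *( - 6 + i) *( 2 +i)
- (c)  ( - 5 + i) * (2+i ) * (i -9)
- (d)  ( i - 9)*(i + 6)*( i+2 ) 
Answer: b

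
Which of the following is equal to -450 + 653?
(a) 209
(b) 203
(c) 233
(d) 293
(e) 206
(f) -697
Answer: b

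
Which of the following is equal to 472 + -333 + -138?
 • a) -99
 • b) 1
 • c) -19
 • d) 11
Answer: b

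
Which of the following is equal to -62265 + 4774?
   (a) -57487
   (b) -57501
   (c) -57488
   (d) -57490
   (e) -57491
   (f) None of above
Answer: e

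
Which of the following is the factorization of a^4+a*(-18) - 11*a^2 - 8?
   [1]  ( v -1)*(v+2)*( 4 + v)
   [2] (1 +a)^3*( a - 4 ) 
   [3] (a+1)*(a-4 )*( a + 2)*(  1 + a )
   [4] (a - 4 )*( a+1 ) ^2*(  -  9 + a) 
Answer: 3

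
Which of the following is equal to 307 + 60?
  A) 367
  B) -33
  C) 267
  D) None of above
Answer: A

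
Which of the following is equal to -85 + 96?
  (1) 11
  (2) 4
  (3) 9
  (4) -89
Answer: 1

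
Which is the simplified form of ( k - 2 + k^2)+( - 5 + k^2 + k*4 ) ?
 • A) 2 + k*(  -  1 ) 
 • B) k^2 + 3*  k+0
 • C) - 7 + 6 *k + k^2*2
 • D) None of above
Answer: D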